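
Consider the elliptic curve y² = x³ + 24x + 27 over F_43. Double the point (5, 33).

(3, 13)

tangent at (5, 33): λ = (3·5² + 24)/(2·33) ≡ 13/23. 23⁻¹ ≡ 15 (mod 43) since 23·15 = 345 ≡ 1, so λ ≡ 13·15 ≡ 23.
  x = λ² - 5 - 5 = 529 - 10 ≡ 3; y = λ·(5 - 3) - 33 ≡ 13. → (3, 13)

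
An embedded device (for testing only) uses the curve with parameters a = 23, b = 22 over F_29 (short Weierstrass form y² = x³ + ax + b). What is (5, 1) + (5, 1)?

tangent at (5, 1): λ = (3·5² + 23)/(2·1) ≡ 11/2. 2⁻¹ ≡ 15 (mod 29), so λ ≡ 11·15 ≡ 20.
  x = λ² - 5 - 5 = 400 - 10 ≡ 13; y = λ·(5 - 13) - 1 ≡ 13. → (13, 13)

(13, 13)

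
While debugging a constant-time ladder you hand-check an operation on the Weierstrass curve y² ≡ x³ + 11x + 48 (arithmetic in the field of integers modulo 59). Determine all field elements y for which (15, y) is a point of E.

15, 44

x³ + 11x + 48 = 3588 ≡ 48 (mod 59).
Square roots of 48 mod 59: 15 and 44 (since 15² = 225 ≡ 48).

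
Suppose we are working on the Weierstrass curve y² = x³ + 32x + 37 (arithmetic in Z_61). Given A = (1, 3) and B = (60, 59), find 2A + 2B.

First 2A:
Repeated addition: build up to 2A.
2A: tangent at (1, 3): λ = (3·1² + 32)/(2·3) ≡ 35/6. 6⁻¹ ≡ 51 (mod 61), so λ ≡ 35·51 ≡ 16.
  x = λ² - 1 - 1 = 256 - 2 ≡ 10; y = λ·(1 - 10) - 3 ≡ 36. → (10, 36)
2A = (10, 36).
Next 2B:
Repeated addition: build up to 2B.
2B: tangent at (60, 59): λ = (3·60² + 32)/(2·59) ≡ 35/57. 57⁻¹ ≡ 15 (mod 61) since 57·15 = 855 ≡ 1, so λ ≡ 35·15 ≡ 37.
  x = λ² - 60 - 60 = 1369 - 120 ≡ 29; y = λ·(60 - 29) - 59 ≡ 51. → (29, 51)
2B = (29, 51).
Finally 2A + 2B:
(10, 36) + (29, 51). λ = (51 - 36)/(29 - 10) ≡ 15/19 mod 61. 19⁻¹ ≡ 45 (mod 61), so λ ≡ 4.
  x = λ² - 10 - 29 = 16 - 39 ≡ 38; y = λ·(10 - 38) - 36 ≡ 35. → (38, 35)

(38, 35)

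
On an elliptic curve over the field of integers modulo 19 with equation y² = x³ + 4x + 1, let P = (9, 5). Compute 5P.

(15, 15)

Double-and-add on 5 = (101)₂. Start with P = (9, 5) for the leading 1-bit.
double: tangent at (9, 5): λ = (3·9² + 4)/(2·5) ≡ 0/10. 10⁻¹ ≡ 2 (mod 19), so λ ≡ 0·2 ≡ 0.
  x = λ² - 9 - 9 = 0 - 18 ≡ 1; y = λ·(9 - 1) - 5 ≡ 14. → (1, 14)
double: tangent at (1, 14): λ = (3·1² + 4)/(2·14) ≡ 7/9. 9⁻¹ ≡ 17 (mod 19) since 9·17 = 153 ≡ 1, so λ ≡ 7·17 ≡ 5.
  x = λ² - 1 - 1 = 25 - 2 ≡ 4; y = λ·(1 - 4) - 14 ≡ 9. → (4, 9)
add P: (4, 9) + (9, 5). λ = (5 - 9)/(9 - 4) ≡ 15/5 mod 19. 5⁻¹ ≡ 4 (mod 19) since 5·4 = 20 ≡ 1, so λ ≡ 3.
  x = λ² - 4 - 9 = 9 - 13 ≡ 15; y = λ·(4 - 15) - 9 ≡ 15. → (15, 15)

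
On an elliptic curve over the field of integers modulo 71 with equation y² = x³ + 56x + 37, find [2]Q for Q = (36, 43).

(37, 68)

tangent at (36, 43): λ = (3·36² + 56)/(2·43) ≡ 39/15. 15⁻¹ ≡ 19 (mod 71), so λ ≡ 39·19 ≡ 31.
  x = λ² - 36 - 36 = 961 - 72 ≡ 37; y = λ·(36 - 37) - 43 ≡ 68. → (37, 68)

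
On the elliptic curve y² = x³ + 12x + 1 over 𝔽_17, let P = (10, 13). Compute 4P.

(6, 0)

Repeated addition: build up to 4P.
2P: tangent at (10, 13): λ = (3·10² + 12)/(2·13) ≡ 6/9. 9⁻¹ ≡ 2 (mod 17) since 9·2 = 18 ≡ 1, so λ ≡ 6·2 ≡ 12.
  x = λ² - 10 - 10 = 144 - 20 ≡ 5; y = λ·(10 - 5) - 13 ≡ 13. → (5, 13)
3P: (5, 13) + (10, 13). λ = (13 - 13)/(10 - 5) ≡ 0/5 mod 17. 5⁻¹ ≡ 7 (mod 17), so λ ≡ 0.
  x = λ² - 5 - 10 = 0 - 15 ≡ 2; y = λ·(5 - 2) - 13 ≡ 4. → (2, 4)
4P: (2, 4) + (10, 13). λ = (13 - 4)/(10 - 2) ≡ 9/8 mod 17. 8⁻¹ ≡ 15 (mod 17), so λ ≡ 16.
  x = λ² - 2 - 10 = 256 - 12 ≡ 6; y = λ·(2 - 6) - 4 ≡ 0. → (6, 0)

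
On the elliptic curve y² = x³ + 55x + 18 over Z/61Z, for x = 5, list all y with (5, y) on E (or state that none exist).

x³ + 55x + 18 = 418 ≡ 52 (mod 61).
Square roots of 52 mod 61: 28 and 33 (since 28² = 784 ≡ 52).

28, 33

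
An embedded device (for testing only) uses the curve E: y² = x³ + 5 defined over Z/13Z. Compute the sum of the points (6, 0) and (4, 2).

(4, 11)

(6, 0) + (4, 2). λ = (2 - 0)/(4 - 6) ≡ 2/11 mod 13. 11⁻¹ ≡ 6 (mod 13), so λ ≡ 12.
  x = λ² - 6 - 4 = 144 - 10 ≡ 4; y = λ·(6 - 4) - 0 ≡ 11. → (4, 11)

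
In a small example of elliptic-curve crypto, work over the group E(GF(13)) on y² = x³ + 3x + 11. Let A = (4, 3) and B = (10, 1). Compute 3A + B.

First 3A:
Repeated addition: build up to 3A.
2A: tangent at (4, 3): λ = (3·4² + 3)/(2·3) ≡ 12/6. 6⁻¹ ≡ 11 (mod 13), so λ ≡ 12·11 ≡ 2.
  x = λ² - 4 - 4 = 4 - 8 ≡ 9; y = λ·(4 - 9) - 3 ≡ 0. → (9, 0)
3A: (9, 0) + (4, 3). λ = (3 - 0)/(4 - 9) ≡ 3/8 mod 13. 8⁻¹ ≡ 5 (mod 13) since 8·5 = 40 ≡ 1, so λ ≡ 2.
  x = λ² - 9 - 4 = 4 - 13 ≡ 4; y = λ·(9 - 4) - 0 ≡ 10. → (4, 10)
3A = (4, 10).
Finally 3A + B:
(4, 10) + (10, 1). λ = (1 - 10)/(10 - 4) ≡ 4/6 mod 13. 6⁻¹ ≡ 11 (mod 13), so λ ≡ 5.
  x = λ² - 4 - 10 = 25 - 14 ≡ 11; y = λ·(4 - 11) - 10 ≡ 7. → (11, 7)

(11, 7)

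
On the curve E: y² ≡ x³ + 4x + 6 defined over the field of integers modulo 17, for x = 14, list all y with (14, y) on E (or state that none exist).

x³ + 4x + 6 = 2806 ≡ 1 (mod 17).
Square roots of 1 mod 17: 1 and 16 (since 1² = 1 ≡ 1).

1, 16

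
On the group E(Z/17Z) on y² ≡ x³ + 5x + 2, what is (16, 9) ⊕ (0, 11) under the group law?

(16, 9) + (0, 11). λ = (11 - 9)/(0 - 16) ≡ 2/1 mod 17. 1⁻¹ ≡ 1 (mod 17), so λ ≡ 2.
  x = λ² - 16 - 0 = 4 - 16 ≡ 5; y = λ·(16 - 5) - 9 ≡ 13. → (5, 13)

(5, 13)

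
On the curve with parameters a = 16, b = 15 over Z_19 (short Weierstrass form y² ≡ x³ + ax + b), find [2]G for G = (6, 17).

(18, 13)

tangent at (6, 17): λ = (3·6² + 16)/(2·17) ≡ 10/15. 15⁻¹ ≡ 14 (mod 19) since 15·14 = 210 ≡ 1, so λ ≡ 10·14 ≡ 7.
  x = λ² - 6 - 6 = 49 - 12 ≡ 18; y = λ·(6 - 18) - 17 ≡ 13. → (18, 13)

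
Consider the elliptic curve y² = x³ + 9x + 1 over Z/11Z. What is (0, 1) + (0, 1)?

tangent at (0, 1): λ = (3·0² + 9)/(2·1) ≡ 9/2. 2⁻¹ ≡ 6 (mod 11), so λ ≡ 9·6 ≡ 10.
  x = λ² - 0 - 0 = 100 - 0 ≡ 1; y = λ·(0 - 1) - 1 ≡ 0. → (1, 0)

(1, 0)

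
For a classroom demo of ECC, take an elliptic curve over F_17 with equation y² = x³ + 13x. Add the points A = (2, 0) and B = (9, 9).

(2, 0) + (9, 9). λ = (9 - 0)/(9 - 2) ≡ 9/7 mod 17. 7⁻¹ ≡ 5 (mod 17), so λ ≡ 11.
  x = λ² - 2 - 9 = 121 - 11 ≡ 8; y = λ·(2 - 8) - 0 ≡ 2. → (8, 2)

(8, 2)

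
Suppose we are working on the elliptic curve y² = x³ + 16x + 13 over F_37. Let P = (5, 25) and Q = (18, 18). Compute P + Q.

(4, 20)

(5, 25) + (18, 18). λ = (18 - 25)/(18 - 5) ≡ 30/13 mod 37. 13⁻¹ ≡ 20 (mod 37) since 13·20 = 260 ≡ 1, so λ ≡ 8.
  x = λ² - 5 - 18 = 64 - 23 ≡ 4; y = λ·(5 - 4) - 25 ≡ 20. → (4, 20)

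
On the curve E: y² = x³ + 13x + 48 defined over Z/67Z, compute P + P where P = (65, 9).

(2, 45)

tangent at (65, 9): λ = (3·65² + 13)/(2·9) ≡ 25/18. 18⁻¹ ≡ 41 (mod 67) since 18·41 = 738 ≡ 1, so λ ≡ 25·41 ≡ 20.
  x = λ² - 65 - 65 = 400 - 130 ≡ 2; y = λ·(65 - 2) - 9 ≡ 45. → (2, 45)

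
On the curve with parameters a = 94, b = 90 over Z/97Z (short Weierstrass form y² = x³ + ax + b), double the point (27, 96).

(86, 21)

tangent at (27, 96): λ = (3·27² + 94)/(2·96) ≡ 50/95. 95⁻¹ ≡ 48 (mod 97), so λ ≡ 50·48 ≡ 72.
  x = λ² - 27 - 27 = 5184 - 54 ≡ 86; y = λ·(27 - 86) - 96 ≡ 21. → (86, 21)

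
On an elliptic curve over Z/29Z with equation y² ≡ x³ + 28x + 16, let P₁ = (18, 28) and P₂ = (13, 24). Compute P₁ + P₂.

(23, 26)

(18, 28) + (13, 24). λ = (24 - 28)/(13 - 18) ≡ 25/24 mod 29. 24⁻¹ ≡ 23 (mod 29) since 24·23 = 552 ≡ 1, so λ ≡ 24.
  x = λ² - 18 - 13 = 576 - 31 ≡ 23; y = λ·(18 - 23) - 28 ≡ 26. → (23, 26)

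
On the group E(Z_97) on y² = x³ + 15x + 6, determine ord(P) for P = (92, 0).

2P: (92, 0) + (92, 0): same x and y₁ ≡ -y₂, so the sum is the point at infinity.
2P = the point at infinity, so the order is 2.

2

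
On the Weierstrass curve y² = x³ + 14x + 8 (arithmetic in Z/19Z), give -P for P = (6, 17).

-(6, 17) = (6, -17 mod 19) = (6, 2).

(6, 2)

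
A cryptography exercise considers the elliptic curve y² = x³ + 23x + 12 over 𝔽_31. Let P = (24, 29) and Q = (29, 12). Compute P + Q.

(24, 29) + (29, 12). λ = (12 - 29)/(29 - 24) ≡ 14/5 mod 31. 5⁻¹ ≡ 25 (mod 31) since 5·25 = 125 ≡ 1, so λ ≡ 9.
  x = λ² - 24 - 29 = 81 - 53 ≡ 28; y = λ·(24 - 28) - 29 ≡ 28. → (28, 28)

(28, 28)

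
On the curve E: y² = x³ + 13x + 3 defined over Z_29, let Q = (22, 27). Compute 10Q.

(13, 22)

Double-and-add on 10 = (1010)₂. Start with Q = (22, 27) for the leading 1-bit.
double: tangent at (22, 27): λ = (3·22² + 13)/(2·27) ≡ 15/25. 25⁻¹ ≡ 7 (mod 29), so λ ≡ 15·7 ≡ 18.
  x = λ² - 22 - 22 = 324 - 44 ≡ 19; y = λ·(22 - 19) - 27 ≡ 27. → (19, 27)
double: tangent at (19, 27): λ = (3·19² + 13)/(2·27) ≡ 23/25. 25⁻¹ ≡ 7 (mod 29), so λ ≡ 23·7 ≡ 16.
  x = λ² - 19 - 19 = 256 - 38 ≡ 15; y = λ·(19 - 15) - 27 ≡ 8. → (15, 8)
add Q: (15, 8) + (22, 27). λ = (27 - 8)/(22 - 15) ≡ 19/7 mod 29. 7⁻¹ ≡ 25 (mod 29) since 7·25 = 175 ≡ 1, so λ ≡ 11.
  x = λ² - 15 - 22 = 121 - 37 ≡ 26; y = λ·(15 - 26) - 8 ≡ 16. → (26, 16)
double: tangent at (26, 16): λ = (3·26² + 13)/(2·16) ≡ 11/3. 3⁻¹ ≡ 10 (mod 29), so λ ≡ 11·10 ≡ 23.
  x = λ² - 26 - 26 = 529 - 52 ≡ 13; y = λ·(26 - 13) - 16 ≡ 22. → (13, 22)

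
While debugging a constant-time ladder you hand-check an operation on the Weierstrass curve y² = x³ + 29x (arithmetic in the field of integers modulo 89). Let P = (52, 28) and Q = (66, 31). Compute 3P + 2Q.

(37, 62)

First 3P:
Repeated addition: build up to 3P.
2P: tangent at (52, 28): λ = (3·52² + 29)/(2·28) ≡ 42/56. 56⁻¹ ≡ 62 (mod 89), so λ ≡ 42·62 ≡ 23.
  x = λ² - 52 - 52 = 529 - 104 ≡ 69; y = λ·(52 - 69) - 28 ≡ 26. → (69, 26)
3P: (69, 26) + (52, 28). λ = (28 - 26)/(52 - 69) ≡ 2/72 mod 89. 72⁻¹ ≡ 68 (mod 89), so λ ≡ 47.
  x = λ² - 69 - 52 = 2209 - 121 ≡ 41; y = λ·(69 - 41) - 26 ≡ 44. → (41, 44)
3P = (41, 44).
Next 2Q:
Repeated addition: build up to 2Q.
2Q: tangent at (66, 31): λ = (3·66² + 29)/(2·31) ≡ 14/62. 62⁻¹ ≡ 56 (mod 89), so λ ≡ 14·56 ≡ 72.
  x = λ² - 66 - 66 = 5184 - 132 ≡ 68; y = λ·(66 - 68) - 31 ≡ 3. → (68, 3)
2Q = (68, 3).
Finally 3P + 2Q:
(41, 44) + (68, 3). λ = (3 - 44)/(68 - 41) ≡ 48/27 mod 89. 27⁻¹ ≡ 33 (mod 89) since 27·33 = 891 ≡ 1, so λ ≡ 71.
  x = λ² - 41 - 68 = 5041 - 109 ≡ 37; y = λ·(41 - 37) - 44 ≡ 62. → (37, 62)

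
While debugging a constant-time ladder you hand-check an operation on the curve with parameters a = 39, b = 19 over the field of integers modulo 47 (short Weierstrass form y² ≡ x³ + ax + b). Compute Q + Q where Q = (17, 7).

tangent at (17, 7): λ = (3·17² + 39)/(2·7) ≡ 13/14. 14⁻¹ ≡ 37 (mod 47) since 14·37 = 518 ≡ 1, so λ ≡ 13·37 ≡ 11.
  x = λ² - 17 - 17 = 121 - 34 ≡ 40; y = λ·(17 - 40) - 7 ≡ 22. → (40, 22)

(40, 22)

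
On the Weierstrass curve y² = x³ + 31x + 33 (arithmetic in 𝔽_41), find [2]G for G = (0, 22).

(2, 12)

tangent at (0, 22): λ = (3·0² + 31)/(2·22) ≡ 31/3. 3⁻¹ ≡ 14 (mod 41) since 3·14 = 42 ≡ 1, so λ ≡ 31·14 ≡ 24.
  x = λ² - 0 - 0 = 576 - 0 ≡ 2; y = λ·(0 - 2) - 22 ≡ 12. → (2, 12)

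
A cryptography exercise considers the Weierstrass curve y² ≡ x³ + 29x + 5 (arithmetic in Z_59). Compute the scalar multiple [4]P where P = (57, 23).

Double-and-add on 4 = (100)₂. Start with P = (57, 23) for the leading 1-bit.
double: tangent at (57, 23): λ = (3·57² + 29)/(2·23) ≡ 41/46. 46⁻¹ ≡ 9 (mod 59), so λ ≡ 41·9 ≡ 15.
  x = λ² - 57 - 57 = 225 - 114 ≡ 52; y = λ·(57 - 52) - 23 ≡ 52. → (52, 52)
double: tangent at (52, 52): λ = (3·52² + 29)/(2·52) ≡ 58/45. 45⁻¹ ≡ 21 (mod 59) since 45·21 = 945 ≡ 1, so λ ≡ 58·21 ≡ 38.
  x = λ² - 52 - 52 = 1444 - 104 ≡ 42; y = λ·(52 - 42) - 52 ≡ 33. → (42, 33)

(42, 33)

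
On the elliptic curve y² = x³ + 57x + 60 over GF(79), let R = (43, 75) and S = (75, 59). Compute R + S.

(43, 75) + (75, 59). λ = (59 - 75)/(75 - 43) ≡ 63/32 mod 79. 32⁻¹ ≡ 42 (mod 79), so λ ≡ 39.
  x = λ² - 43 - 75 = 1521 - 118 ≡ 60; y = λ·(43 - 60) - 75 ≡ 52. → (60, 52)

(60, 52)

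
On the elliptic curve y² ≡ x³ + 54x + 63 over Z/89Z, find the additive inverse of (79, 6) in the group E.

(79, 83)

-(79, 6) = (79, -6 mod 89) = (79, 83).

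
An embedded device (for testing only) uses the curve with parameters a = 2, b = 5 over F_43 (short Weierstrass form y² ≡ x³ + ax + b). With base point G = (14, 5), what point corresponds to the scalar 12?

Double-and-add on 12 = (1100)₂. Start with G = (14, 5) for the leading 1-bit.
double: tangent at (14, 5): λ = (3·14² + 2)/(2·5) ≡ 31/10. 10⁻¹ ≡ 13 (mod 43), so λ ≡ 31·13 ≡ 16.
  x = λ² - 14 - 14 = 256 - 28 ≡ 13; y = λ·(14 - 13) - 5 ≡ 11. → (13, 11)
add G: (13, 11) + (14, 5). λ = (5 - 11)/(14 - 13) ≡ 37/1 mod 43. 1⁻¹ ≡ 1 (mod 43) since 1·1 = 1 ≡ 1, so λ ≡ 37.
  x = λ² - 13 - 14 = 1369 - 27 ≡ 9; y = λ·(13 - 9) - 11 ≡ 8. → (9, 8)
double: tangent at (9, 8): λ = (3·9² + 2)/(2·8) ≡ 30/16. 16⁻¹ ≡ 35 (mod 43) since 16·35 = 560 ≡ 1, so λ ≡ 30·35 ≡ 18.
  x = λ² - 9 - 9 = 324 - 18 ≡ 5; y = λ·(9 - 5) - 8 ≡ 21. → (5, 21)
double: tangent at (5, 21): λ = (3·5² + 2)/(2·21) ≡ 34/42. 42⁻¹ ≡ 42 (mod 43) since 42·42 = 1764 ≡ 1, so λ ≡ 34·42 ≡ 9.
  x = λ² - 5 - 5 = 81 - 10 ≡ 28; y = λ·(5 - 28) - 21 ≡ 30. → (28, 30)

(28, 30)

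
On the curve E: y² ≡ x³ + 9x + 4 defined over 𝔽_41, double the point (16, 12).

(11, 32)

tangent at (16, 12): λ = (3·16² + 9)/(2·12) ≡ 39/24. 24⁻¹ ≡ 12 (mod 41) since 24·12 = 288 ≡ 1, so λ ≡ 39·12 ≡ 17.
  x = λ² - 16 - 16 = 289 - 32 ≡ 11; y = λ·(16 - 11) - 12 ≡ 32. → (11, 32)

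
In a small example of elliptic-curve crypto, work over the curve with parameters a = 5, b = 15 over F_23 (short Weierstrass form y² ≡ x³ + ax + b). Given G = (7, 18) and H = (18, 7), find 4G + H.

First 4G:
Double-and-add on 4 = (100)₂. Start with G = (7, 18) for the leading 1-bit.
double: tangent at (7, 18): λ = (3·7² + 5)/(2·18) ≡ 14/13. 13⁻¹ ≡ 16 (mod 23), so λ ≡ 14·16 ≡ 17.
  x = λ² - 7 - 7 = 289 - 14 ≡ 22; y = λ·(7 - 22) - 18 ≡ 3. → (22, 3)
double: tangent at (22, 3): λ = (3·22² + 5)/(2·3) ≡ 8/6. 6⁻¹ ≡ 4 (mod 23), so λ ≡ 8·4 ≡ 9.
  x = λ² - 22 - 22 = 81 - 44 ≡ 14; y = λ·(22 - 14) - 3 ≡ 0. → (14, 0)
4G = (14, 0).
Finally 4G + H:
(14, 0) + (18, 7). λ = (7 - 0)/(18 - 14) ≡ 7/4 mod 23. 4⁻¹ ≡ 6 (mod 23) since 4·6 = 24 ≡ 1, so λ ≡ 19.
  x = λ² - 14 - 18 = 361 - 32 ≡ 7; y = λ·(14 - 7) - 0 ≡ 18. → (7, 18)

(7, 18)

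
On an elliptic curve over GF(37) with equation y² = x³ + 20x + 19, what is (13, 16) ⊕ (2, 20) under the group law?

(13, 16) + (2, 20). λ = (20 - 16)/(2 - 13) ≡ 4/26 mod 37. 26⁻¹ ≡ 10 (mod 37) since 26·10 = 260 ≡ 1, so λ ≡ 3.
  x = λ² - 13 - 2 = 9 - 15 ≡ 31; y = λ·(13 - 31) - 16 ≡ 4. → (31, 4)

(31, 4)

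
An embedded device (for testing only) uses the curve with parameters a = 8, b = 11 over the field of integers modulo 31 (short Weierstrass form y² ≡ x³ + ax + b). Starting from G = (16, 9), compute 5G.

Double-and-add on 5 = (101)₂. Start with G = (16, 9) for the leading 1-bit.
double: tangent at (16, 9): λ = (3·16² + 8)/(2·9) ≡ 1/18. 18⁻¹ ≡ 19 (mod 31) since 18·19 = 342 ≡ 1, so λ ≡ 1·19 ≡ 19.
  x = λ² - 16 - 16 = 361 - 32 ≡ 19; y = λ·(16 - 19) - 9 ≡ 27. → (19, 27)
double: tangent at (19, 27): λ = (3·19² + 8)/(2·27) ≡ 6/23. 23⁻¹ ≡ 27 (mod 31) since 23·27 = 621 ≡ 1, so λ ≡ 6·27 ≡ 7.
  x = λ² - 19 - 19 = 49 - 38 ≡ 11; y = λ·(19 - 11) - 27 ≡ 29. → (11, 29)
add G: (11, 29) + (16, 9). λ = (9 - 29)/(16 - 11) ≡ 11/5 mod 31. 5⁻¹ ≡ 25 (mod 31) since 5·25 = 125 ≡ 1, so λ ≡ 27.
  x = λ² - 11 - 16 = 729 - 27 ≡ 20; y = λ·(11 - 20) - 29 ≡ 7. → (20, 7)

(20, 7)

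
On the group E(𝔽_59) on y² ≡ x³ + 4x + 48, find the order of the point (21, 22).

3

2P: tangent at (21, 22): λ = (3·21² + 4)/(2·22) ≡ 29/44. 44⁻¹ ≡ 55 (mod 59) since 44·55 = 2420 ≡ 1, so λ ≡ 29·55 ≡ 2.
  x = λ² - 21 - 21 = 4 - 42 ≡ 21; y = λ·(21 - 21) - 22 ≡ 37. → (21, 37)
3P: (21, 37) + (21, 22): same x and y₁ ≡ -y₂, so the sum is O.
3P = O, so the order is 3.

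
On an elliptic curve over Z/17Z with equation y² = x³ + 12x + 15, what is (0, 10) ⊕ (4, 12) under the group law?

(0, 10) + (4, 12). λ = (12 - 10)/(4 - 0) ≡ 2/4 mod 17. 4⁻¹ ≡ 13 (mod 17) since 4·13 = 52 ≡ 1, so λ ≡ 9.
  x = λ² - 0 - 4 = 81 - 4 ≡ 9; y = λ·(0 - 9) - 10 ≡ 11. → (9, 11)

(9, 11)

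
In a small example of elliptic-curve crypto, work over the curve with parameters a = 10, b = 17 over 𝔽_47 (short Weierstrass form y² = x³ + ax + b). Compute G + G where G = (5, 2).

(45, 41)

tangent at (5, 2): λ = (3·5² + 10)/(2·2) ≡ 38/4. 4⁻¹ ≡ 12 (mod 47), so λ ≡ 38·12 ≡ 33.
  x = λ² - 5 - 5 = 1089 - 10 ≡ 45; y = λ·(5 - 45) - 2 ≡ 41. → (45, 41)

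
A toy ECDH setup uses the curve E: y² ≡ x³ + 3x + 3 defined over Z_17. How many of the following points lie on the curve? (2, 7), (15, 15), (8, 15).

(2, 7): 7² ≡ 15, rhs ≡ 0 → off.
(15, 15): 15² ≡ 4, rhs ≡ 6 → off.
(8, 15): 15² ≡ 4, rhs ≡ 12 → off.

0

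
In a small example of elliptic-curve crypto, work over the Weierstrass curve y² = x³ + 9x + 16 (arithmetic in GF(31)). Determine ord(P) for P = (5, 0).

2P: (5, 0) + (5, 0): same x and y₁ ≡ -y₂, so the sum is the point at infinity.
2P = the point at infinity, so the order is 2.

2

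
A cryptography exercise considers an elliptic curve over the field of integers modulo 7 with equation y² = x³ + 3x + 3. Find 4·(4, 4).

(3, 2)

Write P = (4, 4).
Double-and-add on 4 = (100)₂. Start with P = (4, 4) for the leading 1-bit.
double: tangent at (4, 4): λ = (3·4² + 3)/(2·4) ≡ 2/1. 1⁻¹ ≡ 1 (mod 7), so λ ≡ 2·1 ≡ 2.
  x = λ² - 4 - 4 = 4 - 8 ≡ 3; y = λ·(4 - 3) - 4 ≡ 5. → (3, 5)
double: tangent at (3, 5): λ = (3·3² + 3)/(2·5) ≡ 2/3. 3⁻¹ ≡ 5 (mod 7), so λ ≡ 2·5 ≡ 3.
  x = λ² - 3 - 3 = 9 - 6 ≡ 3; y = λ·(3 - 3) - 5 ≡ 2. → (3, 2)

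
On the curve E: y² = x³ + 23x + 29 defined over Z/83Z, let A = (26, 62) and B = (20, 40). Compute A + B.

(26, 62) + (20, 40). λ = (40 - 62)/(20 - 26) ≡ 61/77 mod 83. 77⁻¹ ≡ 69 (mod 83), so λ ≡ 59.
  x = λ² - 26 - 20 = 3481 - 46 ≡ 32; y = λ·(26 - 32) - 62 ≡ 82. → (32, 82)

(32, 82)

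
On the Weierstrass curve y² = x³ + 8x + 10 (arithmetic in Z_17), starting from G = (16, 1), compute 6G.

Repeated addition: build up to 6G.
2G: tangent at (16, 1): λ = (3·16² + 8)/(2·1) ≡ 11/2. 2⁻¹ ≡ 9 (mod 17), so λ ≡ 11·9 ≡ 14.
  x = λ² - 16 - 16 = 196 - 32 ≡ 11; y = λ·(16 - 11) - 1 ≡ 1. → (11, 1)
3G: (11, 1) + (16, 1). λ = (1 - 1)/(16 - 11) ≡ 0/5 mod 17. 5⁻¹ ≡ 7 (mod 17) since 5·7 = 35 ≡ 1, so λ ≡ 0.
  x = λ² - 11 - 16 = 0 - 27 ≡ 7; y = λ·(11 - 7) - 1 ≡ 16. → (7, 16)
4G: (7, 16) + (16, 1). λ = (1 - 16)/(16 - 7) ≡ 2/9 mod 17. 9⁻¹ ≡ 2 (mod 17) since 9·2 = 18 ≡ 1, so λ ≡ 4.
  x = λ² - 7 - 16 = 16 - 23 ≡ 10; y = λ·(7 - 10) - 16 ≡ 6. → (10, 6)
5G: (10, 6) + (16, 1). λ = (1 - 6)/(16 - 10) ≡ 12/6 mod 17. 6⁻¹ ≡ 3 (mod 17), so λ ≡ 2.
  x = λ² - 10 - 16 = 4 - 26 ≡ 12; y = λ·(10 - 12) - 6 ≡ 7. → (12, 7)
6G: (12, 7) + (16, 1). λ = (1 - 7)/(16 - 12) ≡ 11/4 mod 17. 4⁻¹ ≡ 13 (mod 17) since 4·13 = 52 ≡ 1, so λ ≡ 7.
  x = λ² - 12 - 16 = 49 - 28 ≡ 4; y = λ·(12 - 4) - 7 ≡ 15. → (4, 15)

(4, 15)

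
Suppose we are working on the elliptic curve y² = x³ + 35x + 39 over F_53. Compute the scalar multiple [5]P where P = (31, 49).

(14, 26)

Repeated addition: build up to 5P.
2P: tangent at (31, 49): λ = (3·31² + 35)/(2·49) ≡ 3/45. 45⁻¹ ≡ 33 (mod 53), so λ ≡ 3·33 ≡ 46.
  x = λ² - 31 - 31 = 2116 - 62 ≡ 40; y = λ·(31 - 40) - 49 ≡ 14. → (40, 14)
3P: (40, 14) + (31, 49). λ = (49 - 14)/(31 - 40) ≡ 35/44 mod 53. 44⁻¹ ≡ 47 (mod 53), so λ ≡ 2.
  x = λ² - 40 - 31 = 4 - 71 ≡ 39; y = λ·(40 - 39) - 14 ≡ 41. → (39, 41)
4P: (39, 41) + (31, 49). λ = (49 - 41)/(31 - 39) ≡ 8/45 mod 53. 45⁻¹ ≡ 33 (mod 53), so λ ≡ 52.
  x = λ² - 39 - 31 = 2704 - 70 ≡ 37; y = λ·(39 - 37) - 41 ≡ 10. → (37, 10)
5P: (37, 10) + (31, 49). λ = (49 - 10)/(31 - 37) ≡ 39/47 mod 53. 47⁻¹ ≡ 44 (mod 53), so λ ≡ 20.
  x = λ² - 37 - 31 = 400 - 68 ≡ 14; y = λ·(37 - 14) - 10 ≡ 26. → (14, 26)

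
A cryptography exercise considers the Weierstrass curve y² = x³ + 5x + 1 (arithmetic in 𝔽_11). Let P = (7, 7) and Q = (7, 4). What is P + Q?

O

The two points share x = 7 and their y-coordinates satisfy 7 + 4 ≡ 0 (mod 11), so they are inverses. Their sum is O.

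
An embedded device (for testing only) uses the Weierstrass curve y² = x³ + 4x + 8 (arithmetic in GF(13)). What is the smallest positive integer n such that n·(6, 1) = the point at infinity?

10

2P: tangent at (6, 1): λ = (3·6² + 4)/(2·1) ≡ 8/2. 2⁻¹ ≡ 7 (mod 13), so λ ≡ 8·7 ≡ 4.
  x = λ² - 6 - 6 = 16 - 12 ≡ 4; y = λ·(6 - 4) - 1 ≡ 7. → (4, 7)
3P: (4, 7) + (6, 1). λ = (1 - 7)/(6 - 4) ≡ 7/2 mod 13. 2⁻¹ ≡ 7 (mod 13) since 2·7 = 14 ≡ 1, so λ ≡ 10.
  x = λ² - 4 - 6 = 100 - 10 ≡ 12; y = λ·(4 - 12) - 7 ≡ 4. → (12, 4)
4P: (12, 4) + (6, 1). λ = (1 - 4)/(6 - 12) ≡ 10/7 mod 13. 7⁻¹ ≡ 2 (mod 13), so λ ≡ 7.
  x = λ² - 12 - 6 = 49 - 18 ≡ 5; y = λ·(12 - 5) - 4 ≡ 6. → (5, 6)
5P: (5, 6) + (6, 1). λ = (1 - 6)/(6 - 5) ≡ 8/1 mod 13. 1⁻¹ ≡ 1 (mod 13), so λ ≡ 8.
  x = λ² - 5 - 6 = 64 - 11 ≡ 1; y = λ·(5 - 1) - 6 ≡ 0. → (1, 0)
6P: (1, 0) + (6, 1). λ = (1 - 0)/(6 - 1) ≡ 1/5 mod 13. 5⁻¹ ≡ 8 (mod 13), so λ ≡ 8.
  x = λ² - 1 - 6 = 64 - 7 ≡ 5; y = λ·(1 - 5) - 0 ≡ 7. → (5, 7)
7P: (5, 7) + (6, 1). λ = (1 - 7)/(6 - 5) ≡ 7/1 mod 13. 1⁻¹ ≡ 1 (mod 13), so λ ≡ 7.
  x = λ² - 5 - 6 = 49 - 11 ≡ 12; y = λ·(5 - 12) - 7 ≡ 9. → (12, 9)
8P: (12, 9) + (6, 1). λ = (1 - 9)/(6 - 12) ≡ 5/7 mod 13. 7⁻¹ ≡ 2 (mod 13), so λ ≡ 10.
  x = λ² - 12 - 6 = 100 - 18 ≡ 4; y = λ·(12 - 4) - 9 ≡ 6. → (4, 6)
9P: (4, 6) + (6, 1). λ = (1 - 6)/(6 - 4) ≡ 8/2 mod 13. 2⁻¹ ≡ 7 (mod 13), so λ ≡ 4.
  x = λ² - 4 - 6 = 16 - 10 ≡ 6; y = λ·(4 - 6) - 6 ≡ 12. → (6, 12)
10P: (6, 12) + (6, 1): same x and y₁ ≡ -y₂, so the sum is the point at infinity.
10P = the point at infinity, so the order is 10.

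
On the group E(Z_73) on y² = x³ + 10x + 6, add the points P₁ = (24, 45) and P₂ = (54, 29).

(24, 45) + (54, 29). λ = (29 - 45)/(54 - 24) ≡ 57/30 mod 73. 30⁻¹ ≡ 56 (mod 73), so λ ≡ 53.
  x = λ² - 24 - 54 = 2809 - 78 ≡ 30; y = λ·(24 - 30) - 45 ≡ 2. → (30, 2)

(30, 2)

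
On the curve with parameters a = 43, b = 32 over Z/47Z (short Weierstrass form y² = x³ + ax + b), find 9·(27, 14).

(31, 18)

Write G = (27, 14).
Double-and-add on 9 = (1001)₂. Start with G = (27, 14) for the leading 1-bit.
double: tangent at (27, 14): λ = (3·27² + 43)/(2·14) ≡ 21/28. 28⁻¹ ≡ 42 (mod 47) since 28·42 = 1176 ≡ 1, so λ ≡ 21·42 ≡ 36.
  x = λ² - 27 - 27 = 1296 - 54 ≡ 20; y = λ·(27 - 20) - 14 ≡ 3. → (20, 3)
double: tangent at (20, 3): λ = (3·20² + 43)/(2·3) ≡ 21/6. 6⁻¹ ≡ 8 (mod 47), so λ ≡ 21·8 ≡ 27.
  x = λ² - 20 - 20 = 729 - 40 ≡ 31; y = λ·(20 - 31) - 3 ≡ 29. → (31, 29)
double: tangent at (31, 29): λ = (3·31² + 43)/(2·29) ≡ 12/11. 11⁻¹ ≡ 30 (mod 47), so λ ≡ 12·30 ≡ 31.
  x = λ² - 31 - 31 = 961 - 62 ≡ 6; y = λ·(31 - 6) - 29 ≡ 41. → (6, 41)
add G: (6, 41) + (27, 14). λ = (14 - 41)/(27 - 6) ≡ 20/21 mod 47. 21⁻¹ ≡ 9 (mod 47), so λ ≡ 39.
  x = λ² - 6 - 27 = 1521 - 33 ≡ 31; y = λ·(6 - 31) - 41 ≡ 18. → (31, 18)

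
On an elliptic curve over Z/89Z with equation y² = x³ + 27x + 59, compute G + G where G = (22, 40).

(34, 63)

tangent at (22, 40): λ = (3·22² + 27)/(2·40) ≡ 55/80. 80⁻¹ ≡ 79 (mod 89) since 80·79 = 6320 ≡ 1, so λ ≡ 55·79 ≡ 73.
  x = λ² - 22 - 22 = 5329 - 44 ≡ 34; y = λ·(22 - 34) - 40 ≡ 63. → (34, 63)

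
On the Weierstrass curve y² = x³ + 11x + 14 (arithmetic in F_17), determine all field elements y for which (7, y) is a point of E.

x³ + 11x + 14 = 434 ≡ 9 (mod 17).
Square roots of 9 mod 17: 3 and 14 (since 3² = 9 ≡ 9).

3, 14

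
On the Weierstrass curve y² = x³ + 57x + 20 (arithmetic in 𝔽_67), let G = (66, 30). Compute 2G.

tangent at (66, 30): λ = (3·66² + 57)/(2·30) ≡ 60/60. 60⁻¹ ≡ 19 (mod 67), so λ ≡ 60·19 ≡ 1.
  x = λ² - 66 - 66 = 1 - 132 ≡ 3; y = λ·(66 - 3) - 30 ≡ 33. → (3, 33)

(3, 33)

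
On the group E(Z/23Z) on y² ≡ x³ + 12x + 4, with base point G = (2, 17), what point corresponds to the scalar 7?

(6, 19)

Repeated addition: build up to 7G.
2G: tangent at (2, 17): λ = (3·2² + 12)/(2·17) ≡ 1/11. 11⁻¹ ≡ 21 (mod 23), so λ ≡ 1·21 ≡ 21.
  x = λ² - 2 - 2 = 441 - 4 ≡ 0; y = λ·(2 - 0) - 17 ≡ 2. → (0, 2)
3G: (0, 2) + (2, 17). λ = (17 - 2)/(2 - 0) ≡ 15/2 mod 23. 2⁻¹ ≡ 12 (mod 23), so λ ≡ 19.
  x = λ² - 0 - 2 = 361 - 2 ≡ 14; y = λ·(0 - 14) - 2 ≡ 8. → (14, 8)
4G: (14, 8) + (2, 17). λ = (17 - 8)/(2 - 14) ≡ 9/11 mod 23. 11⁻¹ ≡ 21 (mod 23), so λ ≡ 5.
  x = λ² - 14 - 2 = 25 - 16 ≡ 9; y = λ·(14 - 9) - 8 ≡ 17. → (9, 17)
5G: (9, 17) + (2, 17). λ = (17 - 17)/(2 - 9) ≡ 0/16 mod 23. 16⁻¹ ≡ 13 (mod 23), so λ ≡ 0.
  x = λ² - 9 - 2 = 0 - 11 ≡ 12; y = λ·(9 - 12) - 17 ≡ 6. → (12, 6)
6G: (12, 6) + (2, 17). λ = (17 - 6)/(2 - 12) ≡ 11/13 mod 23. 13⁻¹ ≡ 16 (mod 23), so λ ≡ 15.
  x = λ² - 12 - 2 = 225 - 14 ≡ 4; y = λ·(12 - 4) - 6 ≡ 22. → (4, 22)
7G: (4, 22) + (2, 17). λ = (17 - 22)/(2 - 4) ≡ 18/21 mod 23. 21⁻¹ ≡ 11 (mod 23) since 21·11 = 231 ≡ 1, so λ ≡ 14.
  x = λ² - 4 - 2 = 196 - 6 ≡ 6; y = λ·(4 - 6) - 22 ≡ 19. → (6, 19)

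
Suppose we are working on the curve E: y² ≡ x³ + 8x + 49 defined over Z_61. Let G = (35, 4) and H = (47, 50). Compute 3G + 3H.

(11, 2)

First 3G:
Repeated addition: build up to 3G.
2G: tangent at (35, 4): λ = (3·35² + 8)/(2·4) ≡ 23/8. 8⁻¹ ≡ 23 (mod 61), so λ ≡ 23·23 ≡ 41.
  x = λ² - 35 - 35 = 1681 - 70 ≡ 25; y = λ·(35 - 25) - 4 ≡ 40. → (25, 40)
3G: (25, 40) + (35, 4). λ = (4 - 40)/(35 - 25) ≡ 25/10 mod 61. 10⁻¹ ≡ 55 (mod 61), so λ ≡ 33.
  x = λ² - 25 - 35 = 1089 - 60 ≡ 53; y = λ·(25 - 53) - 40 ≡ 12. → (53, 12)
3G = (53, 12).
Next 3H:
Repeated addition: build up to 3H.
2H: tangent at (47, 50): λ = (3·47² + 8)/(2·50) ≡ 47/39. 39⁻¹ ≡ 36 (mod 61) since 39·36 = 1404 ≡ 1, so λ ≡ 47·36 ≡ 45.
  x = λ² - 47 - 47 = 2025 - 94 ≡ 40; y = λ·(47 - 40) - 50 ≡ 21. → (40, 21)
3H: (40, 21) + (47, 50). λ = (50 - 21)/(47 - 40) ≡ 29/7 mod 61. 7⁻¹ ≡ 35 (mod 61), so λ ≡ 39.
  x = λ² - 40 - 47 = 1521 - 87 ≡ 31; y = λ·(40 - 31) - 21 ≡ 25. → (31, 25)
3H = (31, 25).
Finally 3G + 3H:
(53, 12) + (31, 25). λ = (25 - 12)/(31 - 53) ≡ 13/39 mod 61. 39⁻¹ ≡ 36 (mod 61), so λ ≡ 41.
  x = λ² - 53 - 31 = 1681 - 84 ≡ 11; y = λ·(53 - 11) - 12 ≡ 2. → (11, 2)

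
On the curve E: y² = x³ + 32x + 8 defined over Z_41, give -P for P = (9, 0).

-(9, 0) = (9, -0 mod 41) = (9, 0).

(9, 0)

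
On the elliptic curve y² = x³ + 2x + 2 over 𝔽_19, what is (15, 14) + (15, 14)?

(14, 0)

tangent at (15, 14): λ = (3·15² + 2)/(2·14) ≡ 12/9. 9⁻¹ ≡ 17 (mod 19), so λ ≡ 12·17 ≡ 14.
  x = λ² - 15 - 15 = 196 - 30 ≡ 14; y = λ·(15 - 14) - 14 ≡ 0. → (14, 0)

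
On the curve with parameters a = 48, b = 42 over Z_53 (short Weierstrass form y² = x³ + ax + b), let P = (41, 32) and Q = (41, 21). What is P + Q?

The two points share x = 41 and their y-coordinates satisfy 32 + 21 ≡ 0 (mod 53), so they are inverses. Their sum is O.

O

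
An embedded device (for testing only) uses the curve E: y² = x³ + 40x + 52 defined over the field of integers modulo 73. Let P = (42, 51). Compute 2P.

(68, 47)

tangent at (42, 51): λ = (3·42² + 40)/(2·51) ≡ 3/29. 29⁻¹ ≡ 68 (mod 73) since 29·68 = 1972 ≡ 1, so λ ≡ 3·68 ≡ 58.
  x = λ² - 42 - 42 = 3364 - 84 ≡ 68; y = λ·(42 - 68) - 51 ≡ 47. → (68, 47)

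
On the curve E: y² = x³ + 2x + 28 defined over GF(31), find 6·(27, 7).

Write Q = (27, 7).
Double-and-add on 6 = (110)₂. Start with Q = (27, 7) for the leading 1-bit.
double: tangent at (27, 7): λ = (3·27² + 2)/(2·7) ≡ 19/14. 14⁻¹ ≡ 20 (mod 31), so λ ≡ 19·20 ≡ 8.
  x = λ² - 27 - 27 = 64 - 54 ≡ 10; y = λ·(27 - 10) - 7 ≡ 5. → (10, 5)
add Q: (10, 5) + (27, 7). λ = (7 - 5)/(27 - 10) ≡ 2/17 mod 31. 17⁻¹ ≡ 11 (mod 31), so λ ≡ 22.
  x = λ² - 10 - 27 = 484 - 37 ≡ 13; y = λ·(10 - 13) - 5 ≡ 22. → (13, 22)
double: tangent at (13, 22): λ = (3·13² + 2)/(2·22) ≡ 13/13. 13⁻¹ ≡ 12 (mod 31), so λ ≡ 13·12 ≡ 1.
  x = λ² - 13 - 13 = 1 - 26 ≡ 6; y = λ·(13 - 6) - 22 ≡ 16. → (6, 16)

(6, 16)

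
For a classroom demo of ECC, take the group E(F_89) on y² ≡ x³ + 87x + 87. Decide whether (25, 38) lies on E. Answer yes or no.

no

y² = 38² ≡ 20; x³ + 87x + 87 = 17887 ≡ 87 (mod 89). 20 ≠ 87.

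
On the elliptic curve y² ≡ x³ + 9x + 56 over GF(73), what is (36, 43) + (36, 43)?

(70, 41)

tangent at (36, 43): λ = (3·36² + 9)/(2·43) ≡ 28/13. 13⁻¹ ≡ 45 (mod 73) since 13·45 = 585 ≡ 1, so λ ≡ 28·45 ≡ 19.
  x = λ² - 36 - 36 = 361 - 72 ≡ 70; y = λ·(36 - 70) - 43 ≡ 41. → (70, 41)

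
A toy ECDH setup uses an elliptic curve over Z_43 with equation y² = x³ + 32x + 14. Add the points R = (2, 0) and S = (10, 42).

(29, 41)

(2, 0) + (10, 42). λ = (42 - 0)/(10 - 2) ≡ 42/8 mod 43. 8⁻¹ ≡ 27 (mod 43) since 8·27 = 216 ≡ 1, so λ ≡ 16.
  x = λ² - 2 - 10 = 256 - 12 ≡ 29; y = λ·(2 - 29) - 0 ≡ 41. → (29, 41)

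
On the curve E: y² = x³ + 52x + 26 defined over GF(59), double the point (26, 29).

(55, 52)

tangent at (26, 29): λ = (3·26² + 52)/(2·29) ≡ 15/58. 58⁻¹ ≡ 58 (mod 59) since 58·58 = 3364 ≡ 1, so λ ≡ 15·58 ≡ 44.
  x = λ² - 26 - 26 = 1936 - 52 ≡ 55; y = λ·(26 - 55) - 29 ≡ 52. → (55, 52)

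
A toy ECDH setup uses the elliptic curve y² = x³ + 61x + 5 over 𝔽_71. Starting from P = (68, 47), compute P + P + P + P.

(59, 32)

Repeated addition: build up to 4P.
2P: tangent at (68, 47): λ = (3·68² + 61)/(2·47) ≡ 17/23. 23⁻¹ ≡ 34 (mod 71), so λ ≡ 17·34 ≡ 10.
  x = λ² - 68 - 68 = 100 - 136 ≡ 35; y = λ·(68 - 35) - 47 ≡ 70. → (35, 70)
3P: (35, 70) + (68, 47). λ = (47 - 70)/(68 - 35) ≡ 48/33 mod 71. 33⁻¹ ≡ 28 (mod 71), so λ ≡ 66.
  x = λ² - 35 - 68 = 4356 - 103 ≡ 64; y = λ·(35 - 64) - 70 ≡ 4. → (64, 4)
4P: (64, 4) + (68, 47). λ = (47 - 4)/(68 - 64) ≡ 43/4 mod 71. 4⁻¹ ≡ 18 (mod 71) since 4·18 = 72 ≡ 1, so λ ≡ 64.
  x = λ² - 64 - 68 = 4096 - 132 ≡ 59; y = λ·(64 - 59) - 4 ≡ 32. → (59, 32)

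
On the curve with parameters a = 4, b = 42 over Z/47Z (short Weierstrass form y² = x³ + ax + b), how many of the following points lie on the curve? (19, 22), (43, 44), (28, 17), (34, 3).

1

(19, 22): 22² ≡ 14, rhs ≡ 21 → off.
(43, 44): 44² ≡ 9, rhs ≡ 9 → on.
(28, 17): 17² ≡ 7, rhs ≡ 16 → off.
(34, 3): 3² ≡ 9, rhs ≡ 2 → off.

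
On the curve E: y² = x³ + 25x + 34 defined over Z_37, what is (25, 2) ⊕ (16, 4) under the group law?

(23, 14)

(25, 2) + (16, 4). λ = (4 - 2)/(16 - 25) ≡ 2/28 mod 37. 28⁻¹ ≡ 4 (mod 37), so λ ≡ 8.
  x = λ² - 25 - 16 = 64 - 41 ≡ 23; y = λ·(25 - 23) - 2 ≡ 14. → (23, 14)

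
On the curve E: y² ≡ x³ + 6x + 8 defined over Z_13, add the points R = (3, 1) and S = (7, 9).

(7, 4)

(3, 1) + (7, 9). λ = (9 - 1)/(7 - 3) ≡ 8/4 mod 13. 4⁻¹ ≡ 10 (mod 13), so λ ≡ 2.
  x = λ² - 3 - 7 = 4 - 10 ≡ 7; y = λ·(3 - 7) - 1 ≡ 4. → (7, 4)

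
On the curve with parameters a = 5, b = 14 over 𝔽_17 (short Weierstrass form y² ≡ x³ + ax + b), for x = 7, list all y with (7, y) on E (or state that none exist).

x³ + 5x + 14 = 392 ≡ 1 (mod 17).
Square roots of 1 mod 17: 1 and 16 (since 1² = 1 ≡ 1).

1, 16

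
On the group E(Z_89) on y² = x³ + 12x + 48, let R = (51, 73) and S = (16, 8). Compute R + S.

(51, 73) + (16, 8). λ = (8 - 73)/(16 - 51) ≡ 24/54 mod 89. 54⁻¹ ≡ 61 (mod 89), so λ ≡ 40.
  x = λ² - 51 - 16 = 1600 - 67 ≡ 20; y = λ·(51 - 20) - 73 ≡ 10. → (20, 10)

(20, 10)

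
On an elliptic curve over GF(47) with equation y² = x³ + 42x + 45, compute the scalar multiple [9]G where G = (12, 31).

Double-and-add on 9 = (1001)₂. Start with G = (12, 31) for the leading 1-bit.
double: tangent at (12, 31): λ = (3·12² + 42)/(2·31) ≡ 4/15. 15⁻¹ ≡ 22 (mod 47) since 15·22 = 330 ≡ 1, so λ ≡ 4·22 ≡ 41.
  x = λ² - 12 - 12 = 1681 - 24 ≡ 12; y = λ·(12 - 12) - 31 ≡ 16. → (12, 16)
double: tangent at (12, 16): λ = (3·12² + 42)/(2·16) ≡ 4/32. 32⁻¹ ≡ 25 (mod 47), so λ ≡ 4·25 ≡ 6.
  x = λ² - 12 - 12 = 36 - 24 ≡ 12; y = λ·(12 - 12) - 16 ≡ 31. → (12, 31)
double: tangent at (12, 31): λ = (3·12² + 42)/(2·31) ≡ 4/15. 15⁻¹ ≡ 22 (mod 47), so λ ≡ 4·22 ≡ 41.
  x = λ² - 12 - 12 = 1681 - 24 ≡ 12; y = λ·(12 - 12) - 31 ≡ 16. → (12, 16)
add G: (12, 16) + (12, 31): same x and y₁ ≡ -y₂, so the sum is O.

O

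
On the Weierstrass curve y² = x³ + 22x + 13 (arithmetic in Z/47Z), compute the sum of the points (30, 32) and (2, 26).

(22, 10)

(30, 32) + (2, 26). λ = (26 - 32)/(2 - 30) ≡ 41/19 mod 47. 19⁻¹ ≡ 5 (mod 47) since 19·5 = 95 ≡ 1, so λ ≡ 17.
  x = λ² - 30 - 2 = 289 - 32 ≡ 22; y = λ·(30 - 22) - 32 ≡ 10. → (22, 10)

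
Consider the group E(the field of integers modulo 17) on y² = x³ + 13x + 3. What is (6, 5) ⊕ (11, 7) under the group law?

(9, 4)

(6, 5) + (11, 7). λ = (7 - 5)/(11 - 6) ≡ 2/5 mod 17. 5⁻¹ ≡ 7 (mod 17) since 5·7 = 35 ≡ 1, so λ ≡ 14.
  x = λ² - 6 - 11 = 196 - 17 ≡ 9; y = λ·(6 - 9) - 5 ≡ 4. → (9, 4)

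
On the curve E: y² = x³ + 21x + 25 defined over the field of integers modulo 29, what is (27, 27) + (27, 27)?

(5, 9)

tangent at (27, 27): λ = (3·27² + 21)/(2·27) ≡ 4/25. 25⁻¹ ≡ 7 (mod 29), so λ ≡ 4·7 ≡ 28.
  x = λ² - 27 - 27 = 784 - 54 ≡ 5; y = λ·(27 - 5) - 27 ≡ 9. → (5, 9)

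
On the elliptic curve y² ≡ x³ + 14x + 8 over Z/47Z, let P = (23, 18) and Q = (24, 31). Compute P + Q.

(28, 11)

(23, 18) + (24, 31). λ = (31 - 18)/(24 - 23) ≡ 13/1 mod 47. 1⁻¹ ≡ 1 (mod 47) since 1·1 = 1 ≡ 1, so λ ≡ 13.
  x = λ² - 23 - 24 = 169 - 47 ≡ 28; y = λ·(23 - 28) - 18 ≡ 11. → (28, 11)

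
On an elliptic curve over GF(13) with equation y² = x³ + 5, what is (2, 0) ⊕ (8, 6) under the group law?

(2, 0) + (8, 6). λ = (6 - 0)/(8 - 2) ≡ 6/6 mod 13. 6⁻¹ ≡ 11 (mod 13), so λ ≡ 1.
  x = λ² - 2 - 8 = 1 - 10 ≡ 4; y = λ·(2 - 4) - 0 ≡ 11. → (4, 11)

(4, 11)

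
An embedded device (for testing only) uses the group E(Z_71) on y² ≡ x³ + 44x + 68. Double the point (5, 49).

tangent at (5, 49): λ = (3·5² + 44)/(2·49) ≡ 48/27. 27⁻¹ ≡ 50 (mod 71), so λ ≡ 48·50 ≡ 57.
  x = λ² - 5 - 5 = 3249 - 10 ≡ 44; y = λ·(5 - 44) - 49 ≡ 0. → (44, 0)

(44, 0)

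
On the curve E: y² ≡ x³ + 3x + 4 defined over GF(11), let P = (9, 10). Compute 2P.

tangent at (9, 10): λ = (3·9² + 3)/(2·10) ≡ 4/9. 9⁻¹ ≡ 5 (mod 11), so λ ≡ 4·5 ≡ 9.
  x = λ² - 9 - 9 = 81 - 18 ≡ 8; y = λ·(9 - 8) - 10 ≡ 10. → (8, 10)

(8, 10)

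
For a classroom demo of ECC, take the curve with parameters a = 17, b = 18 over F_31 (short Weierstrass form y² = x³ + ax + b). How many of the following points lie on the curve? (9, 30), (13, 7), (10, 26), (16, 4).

(9, 30): 30² ≡ 1, rhs ≡ 1 → on.
(13, 7): 7² ≡ 18, rhs ≡ 18 → on.
(10, 26): 26² ≡ 25, rhs ≡ 10 → off.
(16, 4): 4² ≡ 16, rhs ≡ 15 → off.

2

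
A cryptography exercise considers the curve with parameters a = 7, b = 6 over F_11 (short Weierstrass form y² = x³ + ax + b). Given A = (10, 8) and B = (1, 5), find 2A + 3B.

First 2A:
Repeated addition: build up to 2A.
2A: tangent at (10, 8): λ = (3·10² + 7)/(2·8) ≡ 10/5. 5⁻¹ ≡ 9 (mod 11) since 5·9 = 45 ≡ 1, so λ ≡ 10·9 ≡ 2.
  x = λ² - 10 - 10 = 4 - 20 ≡ 6; y = λ·(10 - 6) - 8 ≡ 0. → (6, 0)
2A = (6, 0).
Next 3B:
Repeated addition: build up to 3B.
2B: tangent at (1, 5): λ = (3·1² + 7)/(2·5) ≡ 10/10. 10⁻¹ ≡ 10 (mod 11), so λ ≡ 10·10 ≡ 1.
  x = λ² - 1 - 1 = 1 - 2 ≡ 10; y = λ·(1 - 10) - 5 ≡ 8. → (10, 8)
3B: (10, 8) + (1, 5). λ = (5 - 8)/(1 - 10) ≡ 8/2 mod 11. 2⁻¹ ≡ 6 (mod 11), so λ ≡ 4.
  x = λ² - 10 - 1 = 16 - 11 ≡ 5; y = λ·(10 - 5) - 8 ≡ 1. → (5, 1)
3B = (5, 1).
Finally 2A + 3B:
(6, 0) + (5, 1). λ = (1 - 0)/(5 - 6) ≡ 1/10 mod 11. 10⁻¹ ≡ 10 (mod 11) since 10·10 = 100 ≡ 1, so λ ≡ 10.
  x = λ² - 6 - 5 = 100 - 11 ≡ 1; y = λ·(6 - 1) - 0 ≡ 6. → (1, 6)

(1, 6)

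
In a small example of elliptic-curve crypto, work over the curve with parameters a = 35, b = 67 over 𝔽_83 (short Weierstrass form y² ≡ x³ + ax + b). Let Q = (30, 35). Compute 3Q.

Repeated addition: build up to 3Q.
2Q: tangent at (30, 35): λ = (3·30² + 35)/(2·35) ≡ 79/70. 70⁻¹ ≡ 51 (mod 83) since 70·51 = 3570 ≡ 1, so λ ≡ 79·51 ≡ 45.
  x = λ² - 30 - 30 = 2025 - 60 ≡ 56; y = λ·(30 - 56) - 35 ≡ 40. → (56, 40)
3Q: (56, 40) + (30, 35). λ = (35 - 40)/(30 - 56) ≡ 78/57 mod 83. 57⁻¹ ≡ 67 (mod 83), so λ ≡ 80.
  x = λ² - 56 - 30 = 6400 - 86 ≡ 6; y = λ·(56 - 6) - 40 ≡ 59. → (6, 59)

(6, 59)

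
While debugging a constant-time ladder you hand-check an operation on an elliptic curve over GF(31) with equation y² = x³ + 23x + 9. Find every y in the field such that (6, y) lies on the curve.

none

x³ + 23x + 9 = 363 ≡ 22 (mod 31).
22 is a non-residue mod 31; no y exists.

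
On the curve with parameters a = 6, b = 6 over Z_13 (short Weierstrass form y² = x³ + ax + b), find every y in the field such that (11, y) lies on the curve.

x³ + 6x + 6 = 1403 ≡ 12 (mod 13).
Square roots of 12 mod 13: 5 and 8 (since 5² = 25 ≡ 12).

5, 8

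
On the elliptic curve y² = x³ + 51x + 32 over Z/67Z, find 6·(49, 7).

Write G = (49, 7).
Double-and-add on 6 = (110)₂. Start with G = (49, 7) for the leading 1-bit.
double: tangent at (49, 7): λ = (3·49² + 51)/(2·7) ≡ 18/14. 14⁻¹ ≡ 24 (mod 67) since 14·24 = 336 ≡ 1, so λ ≡ 18·24 ≡ 30.
  x = λ² - 49 - 49 = 900 - 98 ≡ 65; y = λ·(49 - 65) - 7 ≡ 49. → (65, 49)
add G: (65, 49) + (49, 7). λ = (7 - 49)/(49 - 65) ≡ 25/51 mod 67. 51⁻¹ ≡ 46 (mod 67) since 51·46 = 2346 ≡ 1, so λ ≡ 11.
  x = λ² - 65 - 49 = 121 - 114 ≡ 7; y = λ·(65 - 7) - 49 ≡ 53. → (7, 53)
double: tangent at (7, 53): λ = (3·7² + 51)/(2·53) ≡ 64/39. 39⁻¹ ≡ 55 (mod 67), so λ ≡ 64·55 ≡ 36.
  x = λ² - 7 - 7 = 1296 - 14 ≡ 9; y = λ·(7 - 9) - 53 ≡ 9. → (9, 9)

(9, 9)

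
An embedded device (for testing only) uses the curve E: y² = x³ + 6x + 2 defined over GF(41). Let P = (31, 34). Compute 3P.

(25, 19)

Repeated addition: build up to 3P.
2P: tangent at (31, 34): λ = (3·31² + 6)/(2·34) ≡ 19/27. 27⁻¹ ≡ 38 (mod 41), so λ ≡ 19·38 ≡ 25.
  x = λ² - 31 - 31 = 625 - 62 ≡ 30; y = λ·(31 - 30) - 34 ≡ 32. → (30, 32)
3P: (30, 32) + (31, 34). λ = (34 - 32)/(31 - 30) ≡ 2/1 mod 41. 1⁻¹ ≡ 1 (mod 41), so λ ≡ 2.
  x = λ² - 30 - 31 = 4 - 61 ≡ 25; y = λ·(30 - 25) - 32 ≡ 19. → (25, 19)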